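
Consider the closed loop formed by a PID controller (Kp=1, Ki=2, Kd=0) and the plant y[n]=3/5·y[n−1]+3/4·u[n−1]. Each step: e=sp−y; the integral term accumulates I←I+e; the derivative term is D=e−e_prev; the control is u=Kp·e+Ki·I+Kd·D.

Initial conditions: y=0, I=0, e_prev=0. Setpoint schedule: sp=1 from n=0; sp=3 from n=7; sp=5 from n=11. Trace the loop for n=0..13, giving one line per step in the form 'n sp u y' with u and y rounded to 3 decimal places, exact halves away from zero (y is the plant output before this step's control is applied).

0 1 3.000 0.000
1 1 -1.750 2.250
2 1 2.388 0.038
3 1 -1.014 1.813
4 1 1.817 0.327
5 1 -0.534 1.559
6 1 1.419 0.535
7 3 5.797 1.386
8 3 -2.355 5.180
9 3 4.801 1.341
10 3 -1.074 4.405
11 5 9.818 1.838
12 5 -3.743 8.466
13 5 7.905 2.273

(exact arithmetic carried between steps; '≈' marks a value shown rounded to 6 d.p. or computed from one; I and e_prev carry over from the previous line; the table rounds u and y to 3 d.p., halves away from zero)
n=0: y=0, sp=1, e=sp−y=1; I=1, D=e−e_prev=1; u=1·1+2·1+0·1=3; next y=3/5·0+3/4·3=2.25
n=1: y=2.25, sp=1, e=sp−y=-1.25; I=-0.25, D=e−e_prev=-2.25; u=1·(-1.25)+2·(-0.25)+0·(-2.25)=-1.75; next y=3/5·2.25+3/4·(-1.75)=0.0375
n=2: y=0.0375, sp=1, e=sp−y=0.9625; I=0.7125, D=e−e_prev=2.2125; u=1·0.9625+2·0.7125+0·2.2125=2.3875; next y=3/5·0.0375+3/4·2.3875=1.813125
n=3: y=1.813125, sp=1, e=sp−y=-0.813125; I=-0.100625, D=e−e_prev=-1.775625; u=1·(-0.813125)+2·(-0.100625)+0·(-1.775625)=-1.014375; next y=3/5·1.813125+3/4·(-1.014375)≈0.327094
n=4: y≈0.327094, sp=1, e=sp−y≈0.672906; I≈0.572281, D=e−e_prev≈1.486031; u=1·0.672906+2·0.572281+0·1.486031≈1.817469; next y=3/5·0.327094+3/4·1.817469≈1.559358
n=5: y≈1.559358, sp=1, e=sp−y≈-0.559358; I≈0.012923, D=e−e_prev≈-1.232264; u=1·(-0.559358)+2·0.012923+0·(-1.232264)≈-0.533511; next y=3/5·1.559358+3/4·(-0.533511)≈0.535481
n=6: y≈0.535481, sp=1, e=sp−y≈0.464519; I≈0.477442, D=e−e_prev≈1.023876; u=1·0.464519+2·0.477442+0·1.023876≈1.419402; next y=3/5·0.535481+3/4·1.419402≈1.385841
n=7: y≈1.385841, sp=3, e=sp−y≈1.614159; I≈2.091601, D=e−e_prev≈1.149641; u=1·1.614159+2·2.091601+0·1.149641≈5.797362; next y=3/5·1.385841+3/4·5.797362≈5.179526
n=8: y≈5.179526, sp=3, e=sp−y≈-2.179526; I≈-0.087925, D=e−e_prev≈-3.793685; u=1·(-2.179526)+2·(-0.087925)+0·(-3.793685)≈-2.355375; next y=3/5·5.179526+3/4·(-2.355375)≈1.341184
n=9: y≈1.341184, sp=3, e=sp−y≈1.658816; I≈1.570891, D=e−e_prev≈3.838341; u=1·1.658816+2·1.570891+0·3.838341≈4.800598; next y=3/5·1.341184+3/4·4.800598≈4.405159
n=10: y≈4.405159, sp=3, e=sp−y≈-1.405159; I≈0.165732, D=e−e_prev≈-3.063975; u=1·(-1.405159)+2·0.165732+0·(-3.063975)≈-1.073695; next y=3/5·4.405159+3/4·(-1.073695)≈1.837824
n=11: y≈1.837824, sp=5, e=sp−y≈3.162176; I≈3.327908, D=e−e_prev≈4.567335; u=1·3.162176+2·3.327908+0·4.567335≈9.817991; next y=3/5·1.837824+3/4·9.817991≈8.466188
n=12: y≈8.466188, sp=5, e=sp−y≈-3.466188; I≈-0.138280, D=e−e_prev≈-6.628364; u=1·(-3.466188)+2·(-0.138280)+0·(-6.628364)≈-3.742749; next y=3/5·8.466188+3/4·(-3.742749)≈2.272651
n=13: y≈2.272651, sp=5, e=sp−y≈2.727349; I≈2.589068, D=e−e_prev≈6.193537; u=1·2.727349+2·2.589068+0·6.193537≈7.905485; next y=3/5·2.272651+3/4·7.905485≈7.292705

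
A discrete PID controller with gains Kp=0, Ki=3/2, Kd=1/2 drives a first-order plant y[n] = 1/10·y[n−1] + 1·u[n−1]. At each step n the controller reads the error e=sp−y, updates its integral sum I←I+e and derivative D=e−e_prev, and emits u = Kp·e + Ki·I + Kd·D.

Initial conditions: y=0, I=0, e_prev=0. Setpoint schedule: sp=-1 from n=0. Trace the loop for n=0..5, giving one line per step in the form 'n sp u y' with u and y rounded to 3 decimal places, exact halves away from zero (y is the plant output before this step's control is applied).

0 -1 -2.000 0.000
1 -1 1.000 -2.000
2 -1 -4.100 0.800
3 -1 4.240 -4.020
4 -1 -9.356 3.838
5 -1 12.936 -8.972

(exact arithmetic carried between steps; '≈' marks a value shown rounded to 6 d.p. or computed from one; I and e_prev carry over from the previous line; the table rounds u and y to 3 d.p., halves away from zero)
n=0: y=0, sp=-1, e=sp−y=-1; I=-1, D=e−e_prev=-1; u=0·(-1)+3/2·(-1)+1/2·(-1)=-2; next y=1/10·0+1·(-2)=-2
n=1: y=-2, sp=-1, e=sp−y=1; I=0, D=e−e_prev=2; u=0·1+3/2·0+1/2·2=1; next y=1/10·(-2)+1·1=0.8
n=2: y=0.8, sp=-1, e=sp−y=-1.8; I=-1.8, D=e−e_prev=-2.8; u=0·(-1.8)+3/2·(-1.8)+1/2·(-2.8)=-4.1; next y=1/10·0.8+1·(-4.1)=-4.02
n=3: y=-4.02, sp=-1, e=sp−y=3.02; I=1.22, D=e−e_prev=4.82; u=0·3.02+3/2·1.22+1/2·4.82=4.24; next y=1/10·(-4.02)+1·4.24=3.838
n=4: y=3.838, sp=-1, e=sp−y=-4.838; I=-3.618, D=e−e_prev=-7.858; u=0·(-4.838)+3/2·(-3.618)+1/2·(-7.858)=-9.356; next y=1/10·3.838+1·(-9.356)=-8.9722
n=5: y=-8.9722, sp=-1, e=sp−y=7.9722; I=4.3542, D=e−e_prev=12.8102; u=0·7.9722+3/2·4.3542+1/2·12.8102=12.9364; next y=1/10·(-8.9722)+1·12.9364=12.03918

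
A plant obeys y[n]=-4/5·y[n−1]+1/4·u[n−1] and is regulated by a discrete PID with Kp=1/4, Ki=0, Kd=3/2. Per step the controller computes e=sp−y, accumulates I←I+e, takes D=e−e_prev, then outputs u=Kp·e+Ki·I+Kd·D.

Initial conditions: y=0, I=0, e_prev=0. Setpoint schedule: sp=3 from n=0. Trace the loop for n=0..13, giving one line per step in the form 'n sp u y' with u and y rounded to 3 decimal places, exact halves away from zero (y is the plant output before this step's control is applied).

(exact arithmetic carried between steps; '≈' marks a value shown rounded to 6 d.p. or computed from one; I and e_prev carry over from the previous line; the table rounds u and y to 3 d.p., halves away from zero)
n=0: y=0, sp=3, e=sp−y=3; I=3, D=e−e_prev=3; u=1/4·3+0·3+3/2·3=5.25; next y=-4/5·0+1/4·5.25=1.3125
n=1: y=1.3125, sp=3, e=sp−y=1.6875; I=4.6875, D=e−e_prev=-1.3125; u=1/4·1.6875+0·4.6875+3/2·(-1.3125)=-1.546875; next y=-4/5·1.3125+1/4·(-1.546875)≈-1.436719
n=2: y≈-1.436719, sp=3, e=sp−y≈4.436719; I≈9.124219, D=e−e_prev≈2.749219; u=1/4·4.436719+0·9.124219+3/2·2.749219≈5.233008; next y=-4/5·(-1.436719)+1/4·5.233008≈2.457627
n=3: y≈2.457627, sp=3, e=sp−y≈0.542373; I≈9.666592, D=e−e_prev≈-3.894346; u=1/4·0.542373+0·9.666592+3/2·(-3.894346)≈-5.705925; next y=-4/5·2.457627+1/4·(-5.705925)≈-3.392583
n=4: y≈-3.392583, sp=3, e=sp−y≈6.392583; I≈16.059175, D=e−e_prev≈5.850210; u=1/4·6.392583+0·16.059175+3/2·5.850210≈10.373460; next y=-4/5·(-3.392583)+1/4·10.373460≈5.307431
n=5: y≈5.307431, sp=3, e=sp−y≈-2.307431; I≈13.751743, D=e−e_prev≈-8.700014; u=1/4·(-2.307431)+0·13.751743+3/2·(-8.700014)≈-13.626879; next y=-4/5·5.307431+1/4·(-13.626879)≈-7.652665
n=6: y≈-7.652665, sp=3, e=sp−y≈10.652665; I≈24.404408, D=e−e_prev≈12.960096; u=1/4·10.652665+0·24.404408+3/2·12.960096≈22.103311; next y=-4/5·(-7.652665)+1/4·22.103311≈11.647960
n=7: y≈11.647960, sp=3, e=sp−y≈-8.647960; I≈15.756449, D=e−e_prev≈-19.300625; u=1/4·(-8.647960)+0·15.756449+3/2·(-19.300625)≈-31.112927; next y=-4/5·11.647960+1/4·(-31.112927)≈-17.096599
n=8: y≈-17.096599, sp=3, e=sp−y≈20.096599; I≈35.853048, D=e−e_prev≈28.744559; u=1/4·20.096599+0·35.853048+3/2·28.744559≈48.140989; next y=-4/5·(-17.096599)+1/4·48.140989≈25.712527
n=9: y≈25.712527, sp=3, e=sp−y≈-22.712527; I≈13.140521, D=e−e_prev≈-42.809126; u=1/4·(-22.712527)+0·13.140521+3/2·(-42.809126)≈-69.891821; next y=-4/5·25.712527+1/4·(-69.891821)≈-38.042977
n=10: y≈-38.042977, sp=3, e=sp−y≈41.042977; I≈54.183498, D=e−e_prev≈63.755503; u=1/4·41.042977+0·54.183498+3/2·63.755503≈105.893999; next y=-4/5·(-38.042977)+1/4·105.893999≈56.907881
n=11: y≈56.907881, sp=3, e=sp−y≈-53.907881; I≈0.275617, D=e−e_prev≈-94.950858; u=1/4·(-53.907881)+0·0.275617+3/2·(-94.950858)≈-155.903257; next y=-4/5·56.907881+1/4·(-155.903257)≈-84.502119
n=12: y≈-84.502119, sp=3, e=sp−y≈87.502119; I≈87.777736, D=e−e_prev≈141.410000; u=1/4·87.502119+0·87.777736+3/2·141.410000≈233.990530; next y=-4/5·(-84.502119)+1/4·233.990530≈126.099328
n=13: y≈126.099328, sp=3, e=sp−y≈-123.099328; I≈-35.321592, D=e−e_prev≈-210.601447; u=1/4·(-123.099328)+0·(-35.321592)+3/2·(-210.601447)≈-346.677003; next y=-4/5·126.099328+1/4·(-346.677003)≈-187.548713

0 3 5.250 0.000
1 3 -1.547 1.313
2 3 5.233 -1.437
3 3 -5.706 2.458
4 3 10.373 -3.393
5 3 -13.627 5.307
6 3 22.103 -7.653
7 3 -31.113 11.648
8 3 48.141 -17.097
9 3 -69.892 25.713
10 3 105.894 -38.043
11 3 -155.903 56.908
12 3 233.991 -84.502
13 3 -346.677 126.099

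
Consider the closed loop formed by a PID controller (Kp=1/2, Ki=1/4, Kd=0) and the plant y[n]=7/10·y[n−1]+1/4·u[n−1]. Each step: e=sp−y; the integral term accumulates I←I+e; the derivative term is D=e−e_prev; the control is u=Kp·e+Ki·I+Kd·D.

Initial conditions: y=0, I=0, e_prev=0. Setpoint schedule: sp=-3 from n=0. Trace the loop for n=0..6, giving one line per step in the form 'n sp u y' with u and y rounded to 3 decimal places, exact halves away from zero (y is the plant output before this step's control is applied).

0 -3 -2.250 0.000
1 -3 -2.578 -0.563
2 -3 -2.831 -1.038
3 -3 -3.024 -1.434
4 -3 -3.171 -1.760
5 -3 -3.283 -2.025
6 -3 -3.366 -2.238

(exact arithmetic carried between steps; '≈' marks a value shown rounded to 6 d.p. or computed from one; I and e_prev carry over from the previous line; the table rounds u and y to 3 d.p., halves away from zero)
n=0: y=0, sp=-3, e=sp−y=-3; I=-3, D=e−e_prev=-3; u=1/2·(-3)+1/4·(-3)+0·(-3)=-2.25; next y=7/10·0+1/4·(-2.25)=-0.5625
n=1: y=-0.5625, sp=-3, e=sp−y=-2.4375; I=-5.4375, D=e−e_prev=0.5625; u=1/2·(-2.4375)+1/4·(-5.4375)+0·0.5625=-2.578125; next y=7/10·(-0.5625)+1/4·(-2.578125)≈-1.038281
n=2: y≈-1.038281, sp=-3, e=sp−y≈-1.961719; I≈-7.399219, D=e−e_prev≈0.475781; u=1/2·(-1.961719)+1/4·(-7.399219)+0·0.475781≈-2.830664; next y=7/10·(-1.038281)+1/4·(-2.830664)≈-1.434463
n=3: y≈-1.434463, sp=-3, e=sp−y≈-1.565537; I≈-8.964756, D=e−e_prev≈0.396182; u=1/2·(-1.565537)+1/4·(-8.964756)+0·0.396182≈-3.023958; next y=7/10·(-1.434463)+1/4·(-3.023958)≈-1.760113
n=4: y≈-1.760113, sp=-3, e=sp−y≈-1.239887; I≈-10.204642, D=e−e_prev≈0.325651; u=1/2·(-1.239887)+1/4·(-10.204642)+0·0.325651≈-3.171104; next y=7/10·(-1.760113)+1/4·(-3.171104)≈-2.024855
n=5: y≈-2.024855, sp=-3, e=sp−y≈-0.975145; I≈-11.179787, D=e−e_prev≈0.264742; u=1/2·(-0.975145)+1/4·(-11.179787)+0·0.264742≈-3.282519; next y=7/10·(-2.024855)+1/4·(-3.282519)≈-2.238029
n=6: y≈-2.238029, sp=-3, e=sp−y≈-0.761971; I≈-11.941759, D=e−e_prev≈0.213173; u=1/2·(-0.761971)+1/4·(-11.941759)+0·0.213173≈-3.366425; next y=7/10·(-2.238029)+1/4·(-3.366425)≈-2.408226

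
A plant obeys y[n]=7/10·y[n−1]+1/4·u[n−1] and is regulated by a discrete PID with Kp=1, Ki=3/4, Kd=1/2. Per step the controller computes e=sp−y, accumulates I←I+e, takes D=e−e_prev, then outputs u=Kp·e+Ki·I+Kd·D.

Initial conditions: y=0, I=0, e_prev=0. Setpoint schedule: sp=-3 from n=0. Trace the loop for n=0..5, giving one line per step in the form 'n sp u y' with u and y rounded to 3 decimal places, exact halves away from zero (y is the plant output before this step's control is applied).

(exact arithmetic carried between steps; '≈' marks a value shown rounded to 6 d.p. or computed from one; I and e_prev carry over from the previous line; the table rounds u and y to 3 d.p., halves away from zero)
n=0: y=0, sp=-3, e=sp−y=-3; I=-3, D=e−e_prev=-3; u=1·(-3)+3/4·(-3)+1/2·(-3)=-6.75; next y=7/10·0+1/4·(-6.75)=-1.6875
n=1: y=-1.6875, sp=-3, e=sp−y=-1.3125; I=-4.3125, D=e−e_prev=1.6875; u=1·(-1.3125)+3/4·(-4.3125)+1/2·1.6875=-3.703125; next y=7/10·(-1.6875)+1/4·(-3.703125)≈-2.107031
n=2: y≈-2.107031, sp=-3, e=sp−y≈-0.892969; I≈-5.205469, D=e−e_prev≈0.419531; u=1·(-0.892969)+3/4·(-5.205469)+1/2·0.419531≈-4.587305; next y=7/10·(-2.107031)+1/4·(-4.587305)≈-2.621748
n=3: y≈-2.621748, sp=-3, e=sp−y≈-0.378252; I≈-5.583721, D=e−e_prev≈0.514717; u=1·(-0.378252)+3/4·(-5.583721)+1/2·0.514717≈-4.308684; next y=7/10·(-2.621748)+1/4·(-4.308684)≈-2.912395
n=4: y≈-2.912395, sp=-3, e=sp−y≈-0.087605; I≈-5.671326, D=e−e_prev≈0.290647; u=1·(-0.087605)+3/4·(-5.671326)+1/2·0.290647≈-4.195777; next y=7/10·(-2.912395)+1/4·(-4.195777)≈-3.087620
n=5: y≈-3.087620, sp=-3, e=sp−y≈0.087620; I≈-5.583706, D=e−e_prev≈0.175226; u=1·0.087620+3/4·(-5.583706)+1/2·0.175226≈-4.012546; next y=7/10·(-3.087620)+1/4·(-4.012546)≈-3.164471

0 -3 -6.750 0.000
1 -3 -3.703 -1.688
2 -3 -4.587 -2.107
3 -3 -4.309 -2.622
4 -3 -4.196 -2.912
5 -3 -4.013 -3.088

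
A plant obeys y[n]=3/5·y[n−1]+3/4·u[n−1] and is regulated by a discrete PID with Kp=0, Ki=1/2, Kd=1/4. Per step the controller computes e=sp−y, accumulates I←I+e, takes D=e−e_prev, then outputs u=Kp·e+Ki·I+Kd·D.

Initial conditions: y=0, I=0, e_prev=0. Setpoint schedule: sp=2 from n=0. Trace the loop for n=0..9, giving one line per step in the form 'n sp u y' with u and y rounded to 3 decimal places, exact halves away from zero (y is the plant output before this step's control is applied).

(exact arithmetic carried between steps; '≈' marks a value shown rounded to 6 d.p. or computed from one; I and e_prev carry over from the previous line; the table rounds u and y to 3 d.p., halves away from zero)
n=0: y=0, sp=2, e=sp−y=2; I=2, D=e−e_prev=2; u=0·2+1/2·2+1/4·2=1.5; next y=3/5·0+3/4·1.5=1.125
n=1: y=1.125, sp=2, e=sp−y=0.875; I=2.875, D=e−e_prev=-1.125; u=0·0.875+1/2·2.875+1/4·(-1.125)=1.15625; next y=3/5·1.125+3/4·1.15625≈1.542188
n=2: y≈1.542188, sp=2, e=sp−y≈0.457813; I≈3.332813, D=e−e_prev≈-0.417188; u=0·0.457813+1/2·3.332813+1/4·(-0.417188)≈1.562109; next y=3/5·1.542188+3/4·1.562109≈2.096895
n=3: y≈2.096895, sp=2, e=sp−y≈-0.096895; I≈3.235918, D=e−e_prev≈-0.554707; u=0·(-0.096895)+1/2·3.235918+1/4·(-0.554707)≈1.479282; next y=3/5·2.096895+3/4·1.479282≈2.367598
n=4: y≈2.367598, sp=2, e=sp−y≈-0.367598; I≈2.868320, D=e−e_prev≈-0.270704; u=0·(-0.367598)+1/2·2.868320+1/4·(-0.270704)≈1.366484; next y=3/5·2.367598+3/4·1.366484≈2.445422
n=5: y≈2.445422, sp=2, e=sp−y≈-0.445422; I≈2.422898, D=e−e_prev≈-0.077824; u=0·(-0.445422)+1/2·2.422898+1/4·(-0.077824)≈1.191993; next y=3/5·2.445422+3/4·1.191993≈2.361248
n=6: y≈2.361248, sp=2, e=sp−y≈-0.361248; I≈2.061650, D=e−e_prev≈0.084174; u=0·(-0.361248)+1/2·2.061650+1/4·0.084174≈1.051868; next y=3/5·2.361248+3/4·1.051868≈2.205650
n=7: y≈2.205650, sp=2, e=sp−y≈-0.205650; I≈1.856000, D=e−e_prev≈0.155598; u=0·(-0.205650)+1/2·1.856000+1/4·0.155598≈0.966899; next y=3/5·2.205650+3/4·0.966899≈2.048565
n=8: y≈2.048565, sp=2, e=sp−y≈-0.048565; I≈1.807435, D=e−e_prev≈0.157085; u=0·(-0.048565)+1/2·1.807435+1/4·0.157085≈0.942989; next y=3/5·2.048565+3/4·0.942989≈1.936380
n=9: y≈1.936380, sp=2, e=sp−y≈0.063620; I≈1.871055, D=e−e_prev≈0.112184; u=0·0.063620+1/2·1.871055+1/4·0.112184≈0.963573; next y=3/5·1.936380+3/4·0.963573≈1.884508

0 2 1.500 0.000
1 2 1.156 1.125
2 2 1.562 1.542
3 2 1.479 2.097
4 2 1.366 2.368
5 2 1.192 2.445
6 2 1.052 2.361
7 2 0.967 2.206
8 2 0.943 2.049
9 2 0.964 1.936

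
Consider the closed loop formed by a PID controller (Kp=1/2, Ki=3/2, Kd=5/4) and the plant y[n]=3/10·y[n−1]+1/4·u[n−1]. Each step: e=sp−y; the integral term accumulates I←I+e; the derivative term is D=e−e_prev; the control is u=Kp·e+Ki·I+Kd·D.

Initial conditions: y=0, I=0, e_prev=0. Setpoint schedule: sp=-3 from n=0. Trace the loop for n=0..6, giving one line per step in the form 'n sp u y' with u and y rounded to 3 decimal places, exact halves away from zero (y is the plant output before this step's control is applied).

(exact arithmetic carried between steps; '≈' marks a value shown rounded to 6 d.p. or computed from one; I and e_prev carry over from the previous line; the table rounds u and y to 3 d.p., halves away from zero)
n=0: y=0, sp=-3, e=sp−y=-3; I=-3, D=e−e_prev=-3; u=1/2·(-3)+3/2·(-3)+5/4·(-3)=-9.75; next y=3/10·0+1/4·(-9.75)=-2.4375
n=1: y=-2.4375, sp=-3, e=sp−y=-0.5625; I=-3.5625, D=e−e_prev=2.4375; u=1/2·(-0.5625)+3/2·(-3.5625)+5/4·2.4375=-2.578125; next y=3/10·(-2.4375)+1/4·(-2.578125)≈-1.375781
n=2: y≈-1.375781, sp=-3, e=sp−y≈-1.624219; I≈-5.186719, D=e−e_prev≈-1.061719; u=1/2·(-1.624219)+3/2·(-5.186719)+5/4·(-1.061719)≈-9.919336; next y=3/10·(-1.375781)+1/4·(-9.919336)≈-2.892568
n=3: y≈-2.892568, sp=-3, e=sp−y≈-0.107432; I≈-5.294150, D=e−e_prev≈1.516787; u=1/2·(-0.107432)+3/2·(-5.294150)+5/4·1.516787≈-6.098958; next y=3/10·(-2.892568)+1/4·(-6.098958)≈-2.392510
n=4: y≈-2.392510, sp=-3, e=sp−y≈-0.607490; I≈-5.901641, D=e−e_prev≈-0.500058; u=1/2·(-0.607490)+3/2·(-5.901641)+5/4·(-0.500058)≈-9.781279; next y=3/10·(-2.392510)+1/4·(-9.781279)≈-3.163073
n=5: y≈-3.163073, sp=-3, e=sp−y≈0.163073; I≈-5.738568, D=e−e_prev≈0.770563; u=1/2·0.163073+3/2·(-5.738568)+5/4·0.770563≈-7.563112; next y=3/10·(-3.163073)+1/4·(-7.563112)≈-2.839700
n=6: y≈-2.839700, sp=-3, e=sp−y≈-0.160300; I≈-5.898868, D=e−e_prev≈-0.323373; u=1/2·(-0.160300)+3/2·(-5.898868)+5/4·(-0.323373)≈-9.332668; next y=3/10·(-2.839700)+1/4·(-9.332668)≈-3.185077

0 -3 -9.750 0.000
1 -3 -2.578 -2.438
2 -3 -9.919 -1.376
3 -3 -6.099 -2.893
4 -3 -9.781 -2.393
5 -3 -7.563 -3.163
6 -3 -9.333 -2.840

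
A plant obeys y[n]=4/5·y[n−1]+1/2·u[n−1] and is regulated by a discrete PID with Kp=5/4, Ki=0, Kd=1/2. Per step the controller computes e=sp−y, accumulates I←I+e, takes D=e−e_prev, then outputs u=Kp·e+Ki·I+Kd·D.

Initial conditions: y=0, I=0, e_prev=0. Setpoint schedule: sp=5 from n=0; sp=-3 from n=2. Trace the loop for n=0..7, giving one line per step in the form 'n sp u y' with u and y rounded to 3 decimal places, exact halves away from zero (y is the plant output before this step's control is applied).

(exact arithmetic carried between steps; '≈' marks a value shown rounded to 6 d.p. or computed from one; I and e_prev carry over from the previous line; the table rounds u and y to 3 d.p., halves away from zero)
n=0: y=0, sp=5, e=sp−y=5; I=5, D=e−e_prev=5; u=5/4·5+0·5+1/2·5=8.75; next y=4/5·0+1/2·8.75=4.375
n=1: y=4.375, sp=5, e=sp−y=0.625; I=5.625, D=e−e_prev=-4.375; u=5/4·0.625+0·5.625+1/2·(-4.375)=-1.40625; next y=4/5·4.375+1/2·(-1.40625)=2.796875
n=2: y=2.796875, sp=-3, e=sp−y=-5.796875; I=-0.171875, D=e−e_prev=-6.421875; u=5/4·(-5.796875)+0·(-0.171875)+1/2·(-6.421875)≈-10.457031; next y=4/5·2.796875+1/2·(-10.457031)≈-2.991016
n=3: y≈-2.991016, sp=-3, e=sp−y≈-0.008984; I≈-0.180859, D=e−e_prev≈5.787891; u=5/4·(-0.008984)+0·(-0.180859)+1/2·5.787891≈2.882715; next y=4/5·(-2.991016)+1/2·2.882715≈-0.951455
n=4: y≈-0.951455, sp=-3, e=sp−y≈-2.048545; I≈-2.229404, D=e−e_prev≈-2.039561; u=5/4·(-2.048545)+0·(-2.229404)+1/2·(-2.039561)≈-3.580461; next y=4/5·(-0.951455)+1/2·(-3.580461)≈-2.551395
n=5: y≈-2.551395, sp=-3, e=sp−y≈-0.448605; I≈-2.678010, D=e−e_prev≈1.599940; u=5/4·(-0.448605)+0·(-2.678010)+1/2·1.599940≈0.239213; next y=4/5·(-2.551395)+1/2·0.239213≈-1.921509
n=6: y≈-1.921509, sp=-3, e=sp−y≈-1.078491; I≈-3.756500, D=e−e_prev≈-0.629886; u=5/4·(-1.078491)+0·(-3.756500)+1/2·(-0.629886)≈-1.663056; next y=4/5·(-1.921509)+1/2·(-1.663056)≈-2.368736
n=7: y≈-2.368736, sp=-3, e=sp−y≈-0.631264; I≈-4.387765, D=e−e_prev≈0.447226; u=5/4·(-0.631264)+0·(-4.387765)+1/2·0.447226≈-0.565467; next y=4/5·(-2.368736)+1/2·(-0.565467)≈-2.177722

0 5 8.750 0.000
1 5 -1.406 4.375
2 -3 -10.457 2.797
3 -3 2.883 -2.991
4 -3 -3.580 -0.951
5 -3 0.239 -2.551
6 -3 -1.663 -1.922
7 -3 -0.565 -2.369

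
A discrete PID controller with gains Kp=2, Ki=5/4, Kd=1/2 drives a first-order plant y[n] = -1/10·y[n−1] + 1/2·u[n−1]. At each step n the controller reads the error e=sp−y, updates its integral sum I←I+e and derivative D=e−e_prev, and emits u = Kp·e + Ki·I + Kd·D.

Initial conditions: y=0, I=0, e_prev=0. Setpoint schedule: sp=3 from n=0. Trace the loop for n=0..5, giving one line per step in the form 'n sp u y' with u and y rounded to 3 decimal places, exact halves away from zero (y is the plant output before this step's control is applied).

0 3 11.250 0.000
1 3 -7.594 5.625
2 3 29.379 -4.359
3 3 -39.482 15.125
4 3 91.525 -21.254
5 3 -155.627 47.888

(exact arithmetic carried between steps; '≈' marks a value shown rounded to 6 d.p. or computed from one; I and e_prev carry over from the previous line; the table rounds u and y to 3 d.p., halves away from zero)
n=0: y=0, sp=3, e=sp−y=3; I=3, D=e−e_prev=3; u=2·3+5/4·3+1/2·3=11.25; next y=-1/10·0+1/2·11.25=5.625
n=1: y=5.625, sp=3, e=sp−y=-2.625; I=0.375, D=e−e_prev=-5.625; u=2·(-2.625)+5/4·0.375+1/2·(-5.625)=-7.59375; next y=-1/10·5.625+1/2·(-7.59375)=-4.359375
n=2: y=-4.359375, sp=3, e=sp−y=7.359375; I=7.734375, D=e−e_prev=9.984375; u=2·7.359375+5/4·7.734375+1/2·9.984375≈29.378906; next y=-1/10·(-4.359375)+1/2·29.378906≈15.125391
n=3: y≈15.125391, sp=3, e=sp−y≈-12.125391; I≈-4.391016, D=e−e_prev≈-19.484766; u=2·(-12.125391)+5/4·(-4.391016)+1/2·(-19.484766)≈-39.481934; next y=-1/10·15.125391+1/2·(-39.481934)≈-21.253506
n=4: y≈-21.253506, sp=3, e=sp−y≈24.253506; I≈19.862490, D=e−e_prev≈36.378896; u=2·24.253506+5/4·19.862490+1/2·36.378896≈91.524573; next y=-1/10·(-21.253506)+1/2·91.524573≈47.887637
n=5: y≈47.887637, sp=3, e=sp−y≈-44.887637; I≈-25.025147, D=e−e_prev≈-69.141143; u=2·(-44.887637)+5/4·(-25.025147)+1/2·(-69.141143)≈-155.627279; next y=-1/10·47.887637+1/2·(-155.627279)≈-82.602403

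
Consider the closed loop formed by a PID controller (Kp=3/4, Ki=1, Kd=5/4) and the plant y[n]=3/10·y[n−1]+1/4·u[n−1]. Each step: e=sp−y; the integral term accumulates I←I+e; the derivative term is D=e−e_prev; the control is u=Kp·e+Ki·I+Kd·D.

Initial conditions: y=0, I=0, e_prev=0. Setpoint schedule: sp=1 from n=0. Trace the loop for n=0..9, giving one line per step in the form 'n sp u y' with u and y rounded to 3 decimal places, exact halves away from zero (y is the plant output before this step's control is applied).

(exact arithmetic carried between steps; '≈' marks a value shown rounded to 6 d.p. or computed from one; I and e_prev carry over from the previous line; the table rounds u and y to 3 d.p., halves away from zero)
n=0: y=0, sp=1, e=sp−y=1; I=1, D=e−e_prev=1; u=3/4·1+1·1+5/4·1=3; next y=3/10·0+1/4·3=0.75
n=1: y=0.75, sp=1, e=sp−y=0.25; I=1.25, D=e−e_prev=-0.75; u=3/4·0.25+1·1.25+5/4·(-0.75)=0.5; next y=3/10·0.75+1/4·0.5=0.35
n=2: y=0.35, sp=1, e=sp−y=0.65; I=1.9, D=e−e_prev=0.4; u=3/4·0.65+1·1.9+5/4·0.4=2.8875; next y=3/10·0.35+1/4·2.8875=0.826875
n=3: y=0.826875, sp=1, e=sp−y=0.173125; I=2.073125, D=e−e_prev=-0.476875; u=3/4·0.173125+1·2.073125+5/4·(-0.476875)=1.606875; next y=3/10·0.826875+1/4·1.606875≈0.649781
n=4: y≈0.649781, sp=1, e=sp−y≈0.350219; I≈2.423344, D=e−e_prev≈0.177094; u=3/4·0.350219+1·2.423344+5/4·0.177094≈2.907375; next y=3/10·0.649781+1/4·2.907375≈0.921778
n=5: y≈0.921778, sp=1, e=sp−y≈0.078222; I≈2.501566, D=e−e_prev≈-0.271997; u=3/4·0.078222+1·2.501566+5/4·(-0.271997)≈2.220236; next y=3/10·0.921778+1/4·2.220236≈0.831592
n=6: y≈0.831592, sp=1, e=sp−y≈0.168408; I≈2.669973, D=e−e_prev≈0.090186; u=3/4·0.168408+1·2.669973+5/4·0.090186≈2.909011; next y=3/10·0.831592+1/4·2.909011≈0.976730
n=7: y≈0.976730, sp=1, e=sp−y≈0.023270; I≈2.693243, D=e−e_prev≈-0.145138; u=3/4·0.023270+1·2.693243+5/4·(-0.145138)≈2.529272; next y=3/10·0.976730+1/4·2.529272≈0.925337
n=8: y≈0.925337, sp=1, e=sp−y≈0.074663; I≈2.767906, D=e−e_prev≈0.051393; u=3/4·0.074663+1·2.767906+5/4·0.051393≈2.888144; next y=3/10·0.925337+1/4·2.888144≈0.999637
n=9: y≈0.999637, sp=1, e=sp−y≈0.000363; I≈2.768268, D=e−e_prev≈-0.074300; u=3/4·0.000363+1·2.768268+5/4·(-0.074300)≈2.675665; next y=3/10·0.999637+1/4·2.675665≈0.968808

0 1 3.000 0.000
1 1 0.500 0.750
2 1 2.888 0.350
3 1 1.607 0.827
4 1 2.907 0.650
5 1 2.220 0.922
6 1 2.909 0.832
7 1 2.529 0.977
8 1 2.888 0.925
9 1 2.676 1.000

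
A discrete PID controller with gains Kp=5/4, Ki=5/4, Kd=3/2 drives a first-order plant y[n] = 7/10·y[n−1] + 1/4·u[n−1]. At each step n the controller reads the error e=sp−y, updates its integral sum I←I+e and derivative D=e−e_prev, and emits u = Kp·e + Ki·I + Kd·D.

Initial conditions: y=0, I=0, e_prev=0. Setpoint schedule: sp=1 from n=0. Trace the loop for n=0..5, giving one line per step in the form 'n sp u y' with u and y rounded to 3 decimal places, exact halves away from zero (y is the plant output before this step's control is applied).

(exact arithmetic carried between steps; '≈' marks a value shown rounded to 6 d.p. or computed from one; I and e_prev carry over from the previous line; the table rounds u and y to 3 d.p., halves away from zero)
n=0: y=0, sp=1, e=sp−y=1; I=1, D=e−e_prev=1; u=5/4·1+5/4·1+3/2·1=4; next y=7/10·0+1/4·4=1
n=1: y=1, sp=1, e=sp−y=0; I=1, D=e−e_prev=-1; u=5/4·0+5/4·1+3/2·(-1)=-0.25; next y=7/10·1+1/4·(-0.25)=0.6375
n=2: y=0.6375, sp=1, e=sp−y=0.3625; I=1.3625, D=e−e_prev=0.3625; u=5/4·0.3625+5/4·1.3625+3/2·0.3625=2.7; next y=7/10·0.6375+1/4·2.7=1.12125
n=3: y=1.12125, sp=1, e=sp−y=-0.12125; I=1.24125, D=e−e_prev=-0.48375; u=5/4·(-0.12125)+5/4·1.24125+3/2·(-0.48375)=0.674375; next y=7/10·1.12125+1/4·0.674375≈0.953469
n=4: y≈0.953469, sp=1, e=sp−y≈0.046531; I≈1.287781, D=e−e_prev≈0.167781; u=5/4·0.046531+5/4·1.287781+3/2·0.167781≈1.919563; next y=7/10·0.953469+1/4·1.919563≈1.147319
n=5: y≈1.147319, sp=1, e=sp−y≈-0.147319; I≈1.140463, D=e−e_prev≈-0.19385; u=5/4·(-0.147319)+5/4·1.140463+3/2·(-0.19385)≈0.950655; next y=7/10·1.147319+1/4·0.950655≈1.040787

0 1 4.000 0.000
1 1 -0.250 1.000
2 1 2.700 0.638
3 1 0.674 1.121
4 1 1.920 0.953
5 1 0.951 1.147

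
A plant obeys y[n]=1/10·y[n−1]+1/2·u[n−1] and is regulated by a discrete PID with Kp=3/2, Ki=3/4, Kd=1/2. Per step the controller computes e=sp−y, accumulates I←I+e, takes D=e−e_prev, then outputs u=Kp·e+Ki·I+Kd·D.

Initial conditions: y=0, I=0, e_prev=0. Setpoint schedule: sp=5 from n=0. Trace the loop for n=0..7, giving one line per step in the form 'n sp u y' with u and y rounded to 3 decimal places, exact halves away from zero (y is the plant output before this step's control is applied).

(exact arithmetic carried between steps; '≈' marks a value shown rounded to 6 d.p. or computed from one; I and e_prev carry over from the previous line; the table rounds u and y to 3 d.p., halves away from zero)
n=0: y=0, sp=5, e=sp−y=5; I=5, D=e−e_prev=5; u=3/2·5+3/4·5+1/2·5=13.75; next y=1/10·0+1/2·13.75=6.875
n=1: y=6.875, sp=5, e=sp−y=-1.875; I=3.125, D=e−e_prev=-6.875; u=3/2·(-1.875)+3/4·3.125+1/2·(-6.875)=-3.90625; next y=1/10·6.875+1/2·(-3.90625)=-1.265625
n=2: y=-1.265625, sp=5, e=sp−y=6.265625; I=9.390625, D=e−e_prev=8.140625; u=3/2·6.265625+3/4·9.390625+1/2·8.140625≈20.511719; next y=1/10·(-1.265625)+1/2·20.511719≈10.129297
n=3: y≈10.129297, sp=5, e=sp−y≈-5.129297; I≈4.261328, D=e−e_prev≈-11.394922; u=3/2·(-5.129297)+3/4·4.261328+1/2·(-11.394922)≈-10.195410; next y=1/10·10.129297+1/2·(-10.195410)≈-4.084775
n=4: y≈-4.084775, sp=5, e=sp−y≈9.084775; I≈13.346104, D=e−e_prev≈14.214072; u=3/2·9.084775+3/4·13.346104+1/2·14.214072≈30.743777; next y=1/10·(-4.084775)+1/2·30.743777≈14.963411
n=5: y≈14.963411, sp=5, e=sp−y≈-9.963411; I≈3.382693, D=e−e_prev≈-19.048186; u=3/2·(-9.963411)+3/4·3.382693+1/2·(-19.048186)≈-21.932190; next y=1/10·14.963411+1/2·(-21.932190)≈-9.469754
n=6: y≈-9.469754, sp=5, e=sp−y≈14.469754; I≈17.852447, D=e−e_prev≈24.433165; u=3/2·14.469754+3/4·17.852447+1/2·24.433165≈47.310548; next y=1/10·(-9.469754)+1/2·47.310548≈22.708299
n=7: y≈22.708299, sp=5, e=sp−y≈-17.708299; I≈0.144148, D=e−e_prev≈-32.178053; u=3/2·(-17.708299)+3/4·0.144148+1/2·(-32.178053)≈-42.543363; next y=1/10·22.708299+1/2·(-42.543363)≈-19.000852

0 5 13.750 0.000
1 5 -3.906 6.875
2 5 20.512 -1.266
3 5 -10.195 10.129
4 5 30.744 -4.085
5 5 -21.932 14.963
6 5 47.311 -9.470
7 5 -42.543 22.708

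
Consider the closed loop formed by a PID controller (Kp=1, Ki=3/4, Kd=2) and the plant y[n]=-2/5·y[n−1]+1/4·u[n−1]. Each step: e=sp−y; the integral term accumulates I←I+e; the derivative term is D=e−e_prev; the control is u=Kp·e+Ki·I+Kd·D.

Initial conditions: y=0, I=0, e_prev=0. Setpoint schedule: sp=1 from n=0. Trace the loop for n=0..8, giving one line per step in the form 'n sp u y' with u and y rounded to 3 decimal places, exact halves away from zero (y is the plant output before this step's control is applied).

0 1 3.750 0.000
1 1 -1.016 0.938
2 1 6.780 -0.629
3 1 -4.789 1.947
4 1 14.362 -1.976
5 1 -15.089 4.381
6 1 32.234 -5.525
7 1 -41.907 10.268
8 1 75.924 -14.584

(exact arithmetic carried between steps; '≈' marks a value shown rounded to 6 d.p. or computed from one; I and e_prev carry over from the previous line; the table rounds u and y to 3 d.p., halves away from zero)
n=0: y=0, sp=1, e=sp−y=1; I=1, D=e−e_prev=1; u=1·1+3/4·1+2·1=3.75; next y=-2/5·0+1/4·3.75=0.9375
n=1: y=0.9375, sp=1, e=sp−y=0.0625; I=1.0625, D=e−e_prev=-0.9375; u=1·0.0625+3/4·1.0625+2·(-0.9375)=-1.015625; next y=-2/5·0.9375+1/4·(-1.015625)≈-0.628906
n=2: y≈-0.628906, sp=1, e=sp−y≈1.628906; I≈2.691406, D=e−e_prev≈1.566406; u=1·1.628906+3/4·2.691406+2·1.566406≈6.780273; next y=-2/5·(-0.628906)+1/4·6.780273≈1.946631
n=3: y≈1.946631, sp=1, e=sp−y≈-0.946631; I≈1.744775, D=e−e_prev≈-2.575537; u=1·(-0.946631)+3/4·1.744775+2·(-2.575537)≈-4.789124; next y=-2/5·1.946631+1/4·(-4.789124)≈-1.975933
n=4: y≈-1.975933, sp=1, e=sp−y≈2.975933; I≈4.720709, D=e−e_prev≈3.922564; u=1·2.975933+3/4·4.720709+2·3.922564≈14.361593; next y=-2/5·(-1.975933)+1/4·14.361593≈4.380772
n=5: y≈4.380772, sp=1, e=sp−y≈-3.380772; I≈1.339937, D=e−e_prev≈-6.356705; u=1·(-3.380772)+3/4·1.339937+2·(-6.356705)≈-15.089228; next y=-2/5·4.380772+1/4·(-15.089228)≈-5.524616
n=6: y≈-5.524616, sp=1, e=sp−y≈6.524616; I≈7.864553, D=e−e_prev≈9.905387; u=1·6.524616+3/4·7.864553+2·9.905387≈32.233804; next y=-2/5·(-5.524616)+1/4·32.233804≈10.268297
n=7: y≈10.268297, sp=1, e=sp−y≈-9.268297; I≈-1.403745, D=e−e_prev≈-15.792913; u=1·(-9.268297)+3/4·(-1.403745)+2·(-15.792913)≈-41.906932; next y=-2/5·10.268297+1/4·(-41.906932)≈-14.584052
n=8: y≈-14.584052, sp=1, e=sp−y≈15.584052; I≈14.180307, D=e−e_prev≈24.852349; u=1·15.584052+3/4·14.180307+2·24.852349≈75.923981; next y=-2/5·(-14.584052)+1/4·75.923981≈24.814616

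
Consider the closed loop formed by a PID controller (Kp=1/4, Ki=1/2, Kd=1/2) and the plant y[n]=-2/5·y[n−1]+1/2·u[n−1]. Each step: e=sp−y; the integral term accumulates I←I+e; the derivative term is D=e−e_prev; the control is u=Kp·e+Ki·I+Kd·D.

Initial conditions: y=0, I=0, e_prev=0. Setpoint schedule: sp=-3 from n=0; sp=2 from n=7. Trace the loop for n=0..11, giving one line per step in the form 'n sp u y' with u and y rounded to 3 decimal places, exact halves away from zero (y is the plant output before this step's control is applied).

(exact arithmetic carried between steps; '≈' marks a value shown rounded to 6 d.p. or computed from one; I and e_prev carry over from the previous line; the table rounds u and y to 3 d.p., halves away from zero)
n=0: y=0, sp=-3, e=sp−y=-3; I=-3, D=e−e_prev=-3; u=1/4·(-3)+1/2·(-3)+1/2·(-3)=-3.75; next y=-2/5·0+1/2·(-3.75)=-1.875
n=1: y=-1.875, sp=-3, e=sp−y=-1.125; I=-4.125, D=e−e_prev=1.875; u=1/4·(-1.125)+1/2·(-4.125)+1/2·1.875=-1.40625; next y=-2/5·(-1.875)+1/2·(-1.40625)=0.046875
n=2: y=0.046875, sp=-3, e=sp−y=-3.046875; I=-7.171875, D=e−e_prev=-1.921875; u=1/4·(-3.046875)+1/2·(-7.171875)+1/2·(-1.921875)≈-5.308594; next y=-2/5·0.046875+1/2·(-5.308594)≈-2.673047
n=3: y≈-2.673047, sp=-3, e=sp−y≈-0.326953; I≈-7.498828, D=e−e_prev≈2.719922; u=1/4·(-0.326953)+1/2·(-7.498828)+1/2·2.719922≈-2.471191; next y=-2/5·(-2.673047)+1/2·(-2.471191)≈-0.166377
n=4: y≈-0.166377, sp=-3, e=sp−y≈-2.833623; I≈-10.332451, D=e−e_prev≈-2.506670; u=1/4·(-2.833623)+1/2·(-10.332451)+1/2·(-2.506670)≈-7.127966; next y=-2/5·(-0.166377)+1/2·(-7.127966)≈-3.497432
n=5: y≈-3.497432, sp=-3, e=sp−y≈0.497432; I≈-9.835019, D=e−e_prev≈3.331055; u=1/4·0.497432+1/2·(-9.835019)+1/2·3.331055≈-3.127624; next y=-2/5·(-3.497432)+1/2·(-3.127624)≈-0.164839
n=6: y≈-0.164839, sp=-3, e=sp−y≈-2.835161; I≈-12.670180, D=e−e_prev≈-3.332594; u=1/4·(-2.835161)+1/2·(-12.670180)+1/2·(-3.332594)≈-8.710177; next y=-2/5·(-0.164839)+1/2·(-8.710177)≈-4.289153
n=7: y≈-4.289153, sp=2, e=sp−y≈6.289153; I≈-6.381027, D=e−e_prev≈9.124314; u=1/4·6.289153+1/2·(-6.381027)+1/2·9.124314≈2.943932; next y=-2/5·(-4.289153)+1/2·2.943932≈3.187627
n=8: y≈3.187627, sp=2, e=sp−y≈-1.187627; I≈-7.568654, D=e−e_prev≈-7.476780; u=1/4·(-1.187627)+1/2·(-7.568654)+1/2·(-7.476780)≈-7.819624; next y=-2/5·3.187627+1/2·(-7.819624)≈-5.184863
n=9: y≈-5.184863, sp=2, e=sp−y≈7.184863; I≈-0.383791, D=e−e_prev≈8.372490; u=1/4·7.184863+1/2·(-0.383791)+1/2·8.372490≈5.790565; next y=-2/5·(-5.184863)+1/2·5.790565≈4.969228
n=10: y≈4.969228, sp=2, e=sp−y≈-2.969228; I≈-3.353019, D=e−e_prev≈-10.154090; u=1/4·(-2.969228)+1/2·(-3.353019)+1/2·(-10.154090)≈-7.495862; next y=-2/5·4.969228+1/2·(-7.495862)≈-5.735622
n=11: y≈-5.735622, sp=2, e=sp−y≈7.735622; I≈4.382603, D=e−e_prev≈10.704849; u=1/4·7.735622+1/2·4.382603+1/2·10.704849≈9.477632; next y=-2/5·(-5.735622)+1/2·9.477632≈7.033065

0 -3 -3.750 0.000
1 -3 -1.406 -1.875
2 -3 -5.309 0.047
3 -3 -2.471 -2.673
4 -3 -7.128 -0.166
5 -3 -3.128 -3.497
6 -3 -8.710 -0.165
7 2 2.944 -4.289
8 2 -7.820 3.188
9 2 5.791 -5.185
10 2 -7.496 4.969
11 2 9.478 -5.736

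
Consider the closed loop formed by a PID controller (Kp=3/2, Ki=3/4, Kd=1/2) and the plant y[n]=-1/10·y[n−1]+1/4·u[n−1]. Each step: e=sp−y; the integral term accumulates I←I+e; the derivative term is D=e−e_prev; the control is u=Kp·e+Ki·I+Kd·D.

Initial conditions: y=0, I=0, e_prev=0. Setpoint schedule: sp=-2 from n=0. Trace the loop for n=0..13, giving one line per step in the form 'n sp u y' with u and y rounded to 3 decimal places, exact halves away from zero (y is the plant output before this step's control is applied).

0 -2 -5.500 0.000
1 -2 -2.219 -1.375
2 -2 -6.009 -0.417
3 -2 -3.848 -1.461
4 -2 -6.547 -0.816
5 -2 -5.080 -1.555
6 -2 -6.995 -1.114
7 -2 -6.001 -1.637
8 -2 -7.362 -1.337
9 -2 -6.691 -1.707
10 -2 -7.659 -1.502
11 -2 -7.208 -1.764
12 -2 -7.898 -1.626
13 -2 -7.597 -1.812

(exact arithmetic carried between steps; '≈' marks a value shown rounded to 6 d.p. or computed from one; I and e_prev carry over from the previous line; the table rounds u and y to 3 d.p., halves away from zero)
n=0: y=0, sp=-2, e=sp−y=-2; I=-2, D=e−e_prev=-2; u=3/2·(-2)+3/4·(-2)+1/2·(-2)=-5.5; next y=-1/10·0+1/4·(-5.5)=-1.375
n=1: y=-1.375, sp=-2, e=sp−y=-0.625; I=-2.625, D=e−e_prev=1.375; u=3/2·(-0.625)+3/4·(-2.625)+1/2·1.375=-2.21875; next y=-1/10·(-1.375)+1/4·(-2.21875)≈-0.417188
n=2: y≈-0.417188, sp=-2, e=sp−y≈-1.582813; I≈-4.207813, D=e−e_prev≈-0.957813; u=3/2·(-1.582813)+3/4·(-4.207813)+1/2·(-0.957813)≈-6.008984; next y=-1/10·(-0.417188)+1/4·(-6.008984)≈-1.460527
n=3: y≈-1.460527, sp=-2, e=sp−y≈-0.539473; I≈-4.747285, D=e−e_prev≈1.043340; u=3/2·(-0.539473)+3/4·(-4.747285)+1/2·1.043340≈-3.848003; next y=-1/10·(-1.460527)+1/4·(-3.848003)≈-0.815948
n=4: y≈-0.815948, sp=-2, e=sp−y≈-1.184052; I≈-5.931337, D=e−e_prev≈-0.644579; u=3/2·(-1.184052)+3/4·(-5.931337)+1/2·(-0.644579)≈-6.546871; next y=-1/10·(-0.815948)+1/4·(-6.546871)≈-1.555123
n=5: y≈-1.555123, sp=-2, e=sp−y≈-0.444877; I≈-6.376214, D=e−e_prev≈0.739175; u=3/2·(-0.444877)+3/4·(-6.376214)+1/2·0.739175≈-5.079889; next y=-1/10·(-1.555123)+1/4·(-5.079889)≈-1.114460
n=6: y≈-1.114460, sp=-2, e=sp−y≈-0.885540; I≈-7.261754, D=e−e_prev≈-0.440663; u=3/2·(-0.885540)+3/4·(-7.261754)+1/2·(-0.440663)≈-6.994957; next y=-1/10·(-1.114460)+1/4·(-6.994957)≈-1.637293
n=7: y≈-1.637293, sp=-2, e=sp−y≈-0.362707; I≈-7.624461, D=e−e_prev≈0.522833; u=3/2·(-0.362707)+3/4·(-7.624461)+1/2·0.522833≈-6.000989; next y=-1/10·(-1.637293)+1/4·(-6.000989)≈-1.336518
n=8: y≈-1.336518, sp=-2, e=sp−y≈-0.663482; I≈-8.287943, D=e−e_prev≈-0.300775; u=3/2·(-0.663482)+3/4·(-8.287943)+1/2·(-0.300775)≈-7.361568; next y=-1/10·(-1.336518)+1/4·(-7.361568)≈-1.706740
n=9: y≈-1.706740, sp=-2, e=sp−y≈-0.293260; I≈-8.581203, D=e−e_prev≈0.370222; u=3/2·(-0.293260)+3/4·(-8.581203)+1/2·0.370222≈-6.690681; next y=-1/10·(-1.706740)+1/4·(-6.690681)≈-1.501996
n=10: y≈-1.501996, sp=-2, e=sp−y≈-0.498004; I≈-9.079207, D=e−e_prev≈-0.204744; u=3/2·(-0.498004)+3/4·(-9.079207)+1/2·(-0.204744)≈-7.658783; next y=-1/10·(-1.501996)+1/4·(-7.658783)≈-1.764496
n=11: y≈-1.764496, sp=-2, e=sp−y≈-0.235504; I≈-9.314711, D=e−e_prev≈0.262500; u=3/2·(-0.235504)+3/4·(-9.314711)+1/2·0.262500≈-7.208039; next y=-1/10·(-1.764496)+1/4·(-7.208039)≈-1.625560
n=12: y≈-1.625560, sp=-2, e=sp−y≈-0.374440; I≈-9.689151, D=e−e_prev≈-0.138936; u=3/2·(-0.374440)+3/4·(-9.689151)+1/2·(-0.138936)≈-7.897991; next y=-1/10·(-1.625560)+1/4·(-7.897991)≈-1.811942
n=13: y≈-1.811942, sp=-2, e=sp−y≈-0.188058; I≈-9.877209, D=e−e_prev≈0.186382; u=3/2·(-0.188058)+3/4·(-9.877209)+1/2·0.186382≈-7.596803; next y=-1/10·(-1.811942)+1/4·(-7.596803)≈-1.718007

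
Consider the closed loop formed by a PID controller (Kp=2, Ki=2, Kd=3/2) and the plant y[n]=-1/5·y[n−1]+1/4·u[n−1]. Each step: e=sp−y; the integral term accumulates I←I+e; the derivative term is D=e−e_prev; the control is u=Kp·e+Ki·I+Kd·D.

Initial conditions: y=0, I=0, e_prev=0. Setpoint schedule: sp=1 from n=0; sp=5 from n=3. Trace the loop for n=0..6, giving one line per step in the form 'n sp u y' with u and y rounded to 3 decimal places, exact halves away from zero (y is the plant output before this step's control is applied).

0 1 5.500 0.000
1 1 -1.563 1.375
2 1 10.973 -0.666
3 5 13.762 2.876
4 5 17.384 2.865
5 5 16.644 3.773
6 5 22.476 3.406

(exact arithmetic carried between steps; '≈' marks a value shown rounded to 6 d.p. or computed from one; I and e_prev carry over from the previous line; the table rounds u and y to 3 d.p., halves away from zero)
n=0: y=0, sp=1, e=sp−y=1; I=1, D=e−e_prev=1; u=2·1+2·1+3/2·1=5.5; next y=-1/5·0+1/4·5.5=1.375
n=1: y=1.375, sp=1, e=sp−y=-0.375; I=0.625, D=e−e_prev=-1.375; u=2·(-0.375)+2·0.625+3/2·(-1.375)=-1.5625; next y=-1/5·1.375+1/4·(-1.5625)=-0.665625
n=2: y=-0.665625, sp=1, e=sp−y=1.665625; I=2.290625, D=e−e_prev=2.040625; u=2·1.665625+2·2.290625+3/2·2.040625≈10.973438; next y=-1/5·(-0.665625)+1/4·10.973438≈2.876484
n=3: y≈2.876484, sp=5, e=sp−y≈2.123516; I≈4.414141, D=e−e_prev≈0.457891; u=2·2.123516+2·4.414141+3/2·0.457891≈13.762148; next y=-1/5·2.876484+1/4·13.762148≈2.865240
n=4: y≈2.865240, sp=5, e=sp−y≈2.134760; I≈6.548900, D=e−e_prev≈0.011244; u=2·2.134760+2·6.548900+3/2·0.011244≈17.384187; next y=-1/5·2.865240+1/4·17.384187≈3.772999
n=5: y≈3.772999, sp=5, e=sp−y≈1.227001; I≈7.775902, D=e−e_prev≈-0.907758; u=2·1.227001+2·7.775902+3/2·(-0.907758)≈16.644169; next y=-1/5·3.772999+1/4·16.644169≈3.406443
n=6: y≈3.406443, sp=5, e=sp−y≈1.593557; I≈9.369459, D=e−e_prev≈0.366556; u=2·1.593557+2·9.369459+3/2·0.366556≈22.475868; next y=-1/5·3.406443+1/4·22.475868≈4.937678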